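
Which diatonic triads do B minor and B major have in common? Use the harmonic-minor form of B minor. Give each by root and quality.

Triads in B minor (harmonic minor): Bm (i), C#dim (ii°), Daug (III+), Em (iv), F# (V), G (VI), A#dim (vii°).
Triads in B major: B (I), C#m (ii), D#m (iii), E (IV), F# (V), G#m (vi), A#dim (vii°).
Shared triads with their functions: F# (V in B minor, V in B major); A#dim (vii° in B minor, vii° in B major).

F#, A#dim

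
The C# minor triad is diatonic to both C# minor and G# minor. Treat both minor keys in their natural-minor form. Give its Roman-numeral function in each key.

i in C# minor; iv in G# minor

The scale of C# minor (natural minor) is C# D# E F# G# A B; C# is degree 1, and the triad built there (C#-E-G#) is minor, so it is i.
The scale of G# minor (natural minor) is G# A# B C# D# E F#; C# is degree 4, and the triad built there (C#-E-G#) is minor, so it is iv.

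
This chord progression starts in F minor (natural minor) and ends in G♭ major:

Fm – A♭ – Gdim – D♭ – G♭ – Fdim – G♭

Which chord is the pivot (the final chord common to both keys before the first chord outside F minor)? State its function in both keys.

Chords diatonic to F minor: Fm, Gdim, A♭, B♭m, Cm, D♭, E♭.
Reading the progression, the first chord not in that set is G♭, so the modulation leaves F minor there.
The chord immediately before G♭ is D♭, which is diatonic to both keys: VI in F minor and V in G♭ major.

D♭ — VI in F minor, V in G♭ major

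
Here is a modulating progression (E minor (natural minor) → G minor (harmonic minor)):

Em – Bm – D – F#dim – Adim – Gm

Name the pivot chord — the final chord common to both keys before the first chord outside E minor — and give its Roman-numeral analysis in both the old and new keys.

Chords diatonic to E minor: Em, F#dim, G, Am, Bm, C, D.
Reading the progression, the first chord not in that set is Adim, so the modulation leaves E minor there.
The chord immediately before Adim is F#dim, which is diatonic to both keys: ii° in E minor and vii° in G minor.

F#dim — ii° in E minor, vii° in G minor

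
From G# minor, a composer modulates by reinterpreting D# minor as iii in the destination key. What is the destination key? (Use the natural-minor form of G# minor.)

B major

The numeral iii denotes a minor triad on scale degree 3. With D# on degree 3, the tonic of the new key is B.
Degree 3 carries a minor triad in major keys, so the destination is B major.
Check: the diatonic triads of B major are B (I), C#m (ii), D#m (iii), E (IV), F# (V), G#m (vi), A#dim (vii°) — D# minor is indeed iii.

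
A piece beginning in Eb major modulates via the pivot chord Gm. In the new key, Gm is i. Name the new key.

The numeral i denotes a minor triad on scale degree 1. With G on degree 1, the tonic of the new key is G.
Degree 1 carries a minor triad in minor keys, so the destination is G minor.
Check: the diatonic triads of G minor (natural minor) are Gm (i), Adim (ii°), Bb (III), Cm (iv), Dm (v), Eb (VI), F (VII) — Gm is indeed i.

G minor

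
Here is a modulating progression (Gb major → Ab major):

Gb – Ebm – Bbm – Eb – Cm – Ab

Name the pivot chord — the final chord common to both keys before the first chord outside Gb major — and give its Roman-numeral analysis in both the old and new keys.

Chords diatonic to Gb major: Gb, Abm, Bbm, Cb, Db, Ebm, Fdim.
Reading the progression, the first chord not in that set is Eb, so the modulation leaves Gb major there.
The chord immediately before Eb is Bbm, which is diatonic to both keys: iii in Gb major and ii in Ab major.

Bbm — iii in Gb major, ii in Ab major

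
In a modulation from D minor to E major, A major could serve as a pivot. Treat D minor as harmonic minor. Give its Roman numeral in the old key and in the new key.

The scale of D minor (harmonic minor) is D E F G A Bb C#; A is degree 5, and the triad built there (A-C#-E) is major, so it is V.
The scale of E major is E F# G# A B C# D#; A is degree 4, and the triad built there (A-C#-E) is major, so it is IV.

V in D minor; IV in E major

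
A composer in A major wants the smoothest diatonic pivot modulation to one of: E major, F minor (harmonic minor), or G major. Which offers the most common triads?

Triads of A major: A major (I), B minor (ii), C# minor (iii), D major (IV), E major (V), F# minor (vi), G# diminished (vii°).
E major shares 4: A, C#m, E, F#m.
F minor (harmonic minor) shares 0: none.
G major shares 2: Bm, D.
The most common triads (4) are shared with E major.

E major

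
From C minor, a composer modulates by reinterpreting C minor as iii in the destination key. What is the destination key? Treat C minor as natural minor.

Ab major

The numeral iii denotes a minor triad on scale degree 3. With C on degree 3, the tonic of the new key is Ab.
Degree 3 carries a minor triad in major keys, so the destination is Ab major.
Check: the diatonic triads of Ab major are Ab (I), Bbm (ii), Cm (iii), Db (IV), Eb (V), Fm (vi), Gdim (vii°) — C minor is indeed iii.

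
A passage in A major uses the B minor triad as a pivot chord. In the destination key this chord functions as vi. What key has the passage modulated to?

The numeral vi denotes a minor triad on scale degree 6. With B on degree 6, the tonic of the new key is D.
Degree 6 carries a minor triad in major keys, so the destination is D major.
Check: the diatonic triads of D major are D (I), Em (ii), F#m (iii), G (IV), A (V), Bm (vi), C#dim (vii°) — B minor is indeed vi.

D major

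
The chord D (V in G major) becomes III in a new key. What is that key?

B minor

The numeral III denotes a major triad on scale degree 3. With D on degree 3, the tonic of the new key is B.
Degree 3 carries a major triad in natural-minor keys, so the destination is B minor.
Check: the diatonic triads of B minor (natural minor) are Bm (i), C♯dim (ii°), D (III), Em (iv), F♯m (v), G (VI), A (VII) — D is indeed III.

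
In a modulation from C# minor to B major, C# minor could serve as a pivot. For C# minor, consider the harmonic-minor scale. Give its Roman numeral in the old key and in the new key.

The scale of C# minor (harmonic minor) is C# D# E F# G# A B#; C# is degree 1, and the triad built there (C#-E-G#) is minor, so it is i.
The scale of B major is B C# D# E F# G# A#; C# is degree 2, and the triad built there (C#-E-G#) is minor, so it is ii.

i in C# minor; ii in B major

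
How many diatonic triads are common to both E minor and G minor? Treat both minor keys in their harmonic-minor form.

Diatonic triads of E minor (harmonic minor): Em (i), F#dim (ii°), Gaug (III+), Am (iv), B (V), C (VI), D#dim (vii°).
Diatonic triads of G minor (harmonic minor): Gm (i), Adim (ii°), Bbaug (III+), Cm (iv), D (V), Eb (VI), F#dim (vii°).
Matching root and quality in both lists: F#dim.
That gives 1 common triad.

1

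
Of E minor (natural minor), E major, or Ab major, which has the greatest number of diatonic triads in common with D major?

E minor

Triads of D major: D major (I), E minor (ii), F# minor (iii), G major (IV), A major (V), B minor (vi), C# diminished (vii°).
E minor (natural minor) shares 4: D, Em, G, Bm.
E major shares 2: F#m, A.
Ab major shares 0: none.
The most common triads (4) are shared with E minor.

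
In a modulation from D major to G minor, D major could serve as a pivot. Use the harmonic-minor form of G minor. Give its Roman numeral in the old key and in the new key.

I in D major; V in G minor

The scale of D major is D E F# G A B C#; D is degree 1, and the triad built there (D-F#-A) is major, so it is I.
The scale of G minor (harmonic minor) is G A Bb C D Eb F#; D is degree 5, and the triad built there (D-F#-A) is major, so it is V.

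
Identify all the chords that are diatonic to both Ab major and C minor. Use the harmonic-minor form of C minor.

Ab, Cm, Fm

Triads in Ab major: Ab major (I), Bb minor (ii), C minor (iii), Db major (IV), Eb major (V), F minor (vi), G diminished (vii°).
Triads in C minor (harmonic minor): C minor (i), D diminished (ii°), Eb augmented (III+), F minor (iv), G major (V), Ab major (VI), B diminished (vii°).
Shared triads with their functions: Ab major (I in Ab major, VI in C minor); C minor (iii in Ab major, i in C minor); F minor (vi in Ab major, iv in C minor).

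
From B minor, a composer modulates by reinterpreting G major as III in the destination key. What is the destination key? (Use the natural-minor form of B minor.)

The numeral III denotes a major triad on scale degree 3. With G on degree 3, the tonic of the new key is E.
Degree 3 carries a major triad in natural-minor keys, so the destination is E minor.
Check: the diatonic triads of E minor (natural minor) are Em (i), F#dim (ii°), G (III), Am (iv), Bm (v), C (VI), D (VII) — G major is indeed III.

E minor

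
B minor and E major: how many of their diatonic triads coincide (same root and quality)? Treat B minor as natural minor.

Diatonic triads of B minor (natural minor): Bm (i), C#dim (ii°), D (III), Em (iv), F#m (v), G (VI), A (VII).
Diatonic triads of E major: E (I), F#m (ii), G#m (iii), A (IV), B (V), C#m (vi), D#dim (vii°).
Matching root and quality in both lists: F#m, A.
That gives 2 common triads.

2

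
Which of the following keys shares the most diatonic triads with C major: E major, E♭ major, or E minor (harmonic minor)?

E minor

Triads of C major: C (I), Dm (ii), Em (iii), F (IV), G (V), Am (vi), Bdim (vii°).
E major shares 0: none.
E♭ major shares 0: none.
E minor (harmonic minor) shares 3: C, Em, Am.
The most common triads (3) are shared with E minor.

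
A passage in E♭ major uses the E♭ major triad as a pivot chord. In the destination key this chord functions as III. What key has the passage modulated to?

The numeral III denotes a major triad on scale degree 3. With E♭ on degree 3, the tonic of the new key is C.
Degree 3 carries a major triad in natural-minor keys, so the destination is C minor.
Check: the diatonic triads of C minor (natural minor) are Cm (i), Ddim (ii°), E♭ (III), Fm (iv), Gm (v), A♭ (VI), B♭ (VII) — E♭ major is indeed III.

C minor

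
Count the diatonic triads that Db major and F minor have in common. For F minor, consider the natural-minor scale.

4

Diatonic triads of Db major: Db major (I), Eb minor (ii), F minor (iii), Gb major (IV), Ab major (V), Bb minor (vi), C diminished (vii°).
Diatonic triads of F minor (natural minor): F minor (i), G diminished (ii°), Ab major (III), Bb minor (iv), C minor (v), Db major (VI), Eb major (VII).
Matching root and quality in both lists: Db major, F minor, Ab major, Bb minor.
That gives 4 common triads.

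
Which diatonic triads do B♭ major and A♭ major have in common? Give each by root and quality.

Cm, E♭

Triads in B♭ major: B♭ (I), Cm (ii), Dm (iii), E♭ (IV), F (V), Gm (vi), Adim (vii°).
Triads in A♭ major: A♭ (I), B♭m (ii), Cm (iii), D♭ (IV), E♭ (V), Fm (vi), Gdim (vii°).
Shared triads with their functions: Cm (ii in B♭ major, iii in A♭ major); E♭ (IV in B♭ major, V in A♭ major).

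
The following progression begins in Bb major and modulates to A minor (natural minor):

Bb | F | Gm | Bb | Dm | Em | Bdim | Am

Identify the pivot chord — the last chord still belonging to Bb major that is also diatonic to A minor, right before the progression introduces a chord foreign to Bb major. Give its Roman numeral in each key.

Dm — iii in Bb major, iv in A minor

Chords diatonic to Bb major: Bb, Cm, Dm, Eb, F, Gm, Adim.
Reading the progression, the first chord not in that set is Em, so the modulation leaves Bb major there.
The chord immediately before Em is Dm, which is diatonic to both keys: iii in Bb major and iv in A minor.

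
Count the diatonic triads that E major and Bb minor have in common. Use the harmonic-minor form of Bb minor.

0

Diatonic triads of E major: E (I), F#m (ii), G#m (iii), A (IV), B (V), C#m (vi), D#dim (vii°).
Diatonic triads of Bb minor (harmonic minor): Bbm (i), Cdim (ii°), Dbaug (III+), Ebm (iv), F (V), Gb (VI), Adim (vii°).
No triad has the same root and quality in both keys.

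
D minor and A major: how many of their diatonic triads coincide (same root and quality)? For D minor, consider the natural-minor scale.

Diatonic triads of D minor (natural minor): D minor (i), E diminished (ii°), F major (III), G minor (iv), A minor (v), Bb major (VI), C major (VII).
Diatonic triads of A major: A major (I), B minor (ii), C# minor (iii), D major (IV), E major (V), F# minor (vi), G# diminished (vii°).
No triad has the same root and quality in both keys.

0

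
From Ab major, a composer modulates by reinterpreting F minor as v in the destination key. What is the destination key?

The numeral v denotes a minor triad on scale degree 5. With F on degree 5, the tonic of the new key is Bb.
Degree 5 carries a minor triad in natural-minor keys, so the destination is Bb minor.
Check: the diatonic triads of Bb minor (natural minor) are Bbm (i), Cdim (ii°), Db (III), Ebm (iv), Fm (v), Gb (VI), Ab (VII) — F minor is indeed v.

Bb minor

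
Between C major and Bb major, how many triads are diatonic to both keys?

Diatonic triads of C major: C (I), Dm (ii), Em (iii), F (IV), G (V), Am (vi), Bdim (vii°).
Diatonic triads of Bb major: Bb (I), Cm (ii), Dm (iii), Eb (IV), F (V), Gm (vi), Adim (vii°).
Matching root and quality in both lists: Dm, F.
That gives 2 common triads.

2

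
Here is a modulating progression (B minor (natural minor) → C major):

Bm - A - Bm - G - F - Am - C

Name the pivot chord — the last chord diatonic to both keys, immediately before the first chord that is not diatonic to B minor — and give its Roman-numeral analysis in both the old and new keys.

G — VI in B minor, V in C major

Chords diatonic to B minor: Bm, C♯dim, D, Em, F♯m, G, A.
Reading the progression, the first chord not in that set is F, so the modulation leaves B minor there.
The chord immediately before F is G, which is diatonic to both keys: VI in B minor and V in C major.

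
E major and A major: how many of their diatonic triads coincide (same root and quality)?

4

Diatonic triads of E major: E (I), F#m (ii), G#m (iii), A (IV), B (V), C#m (vi), D#dim (vii°).
Diatonic triads of A major: A (I), Bm (ii), C#m (iii), D (IV), E (V), F#m (vi), G#dim (vii°).
Matching root and quality in both lists: E, F#m, A, C#m.
That gives 4 common triads.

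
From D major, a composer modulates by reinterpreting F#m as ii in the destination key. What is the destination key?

The numeral ii denotes a minor triad on scale degree 2. With F# on degree 2, the tonic of the new key is E.
Degree 2 carries a minor triad in major keys, so the destination is E major.
Check: the diatonic triads of E major are E (I), F#m (ii), G#m (iii), A (IV), B (V), C#m (vi), D#dim (vii°) — F#m is indeed ii.

E major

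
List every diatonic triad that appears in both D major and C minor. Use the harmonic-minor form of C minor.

G

Triads in D major: D (I), Em (ii), F#m (iii), G (IV), A (V), Bm (vi), C#dim (vii°).
Triads in C minor (harmonic minor): Cm (i), Ddim (ii°), Ebaug (III+), Fm (iv), G (V), Ab (VI), Bdim (vii°).
Shared triads with their functions: G (IV in D major, V in C minor).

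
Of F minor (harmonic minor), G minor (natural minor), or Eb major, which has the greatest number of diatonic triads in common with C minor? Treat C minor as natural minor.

Eb major

Triads of C minor (natural minor): C minor (i), D diminished (ii°), Eb major (III), F minor (iv), G minor (v), Ab major (VI), Bb major (VII).
F minor (harmonic minor) shares 1: Fm.
G minor (natural minor) shares 4: Cm, Eb, Gm, Bb.
Eb major shares 7: Cm, Ddim, Eb, Fm, Gm, Ab, Bb.
The most common triads (7) are shared with Eb major.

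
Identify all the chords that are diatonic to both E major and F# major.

G#m, B

Triads in E major: E (I), F#m (ii), G#m (iii), A (IV), B (V), C#m (vi), D#dim (vii°).
Triads in F# major: F# (I), G#m (ii), A#m (iii), B (IV), C# (V), D#m (vi), E#dim (vii°).
Shared triads with their functions: G#m (iii in E major, ii in F# major); B (V in E major, IV in F# major).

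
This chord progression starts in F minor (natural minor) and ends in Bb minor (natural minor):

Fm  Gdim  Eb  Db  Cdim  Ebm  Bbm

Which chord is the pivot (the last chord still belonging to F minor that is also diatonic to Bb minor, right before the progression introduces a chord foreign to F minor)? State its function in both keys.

Chords diatonic to F minor: Fm, Gdim, Ab, Bbm, Cm, Db, Eb.
Reading the progression, the first chord not in that set is Cdim, so the modulation leaves F minor there.
The chord immediately before Cdim is Db, which is diatonic to both keys: VI in F minor and III in Bb minor.

Db — VI in F minor, III in Bb minor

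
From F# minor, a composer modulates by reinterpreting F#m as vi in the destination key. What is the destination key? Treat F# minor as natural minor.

A major

The numeral vi denotes a minor triad on scale degree 6. With F# on degree 6, the tonic of the new key is A.
Degree 6 carries a minor triad in major keys, so the destination is A major.
Check: the diatonic triads of A major are A (I), Bm (ii), C#m (iii), D (IV), E (V), F#m (vi), G#dim (vii°) — F#m is indeed vi.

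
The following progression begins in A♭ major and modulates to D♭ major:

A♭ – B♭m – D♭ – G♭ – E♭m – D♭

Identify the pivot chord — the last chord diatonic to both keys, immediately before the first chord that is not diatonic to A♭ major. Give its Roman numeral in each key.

Chords diatonic to A♭ major: A♭, B♭m, Cm, D♭, E♭, Fm, Gdim.
Reading the progression, the first chord not in that set is G♭, so the modulation leaves A♭ major there.
The chord immediately before G♭ is D♭, which is diatonic to both keys: IV in A♭ major and I in D♭ major.

D♭ — IV in A♭ major, I in D♭ major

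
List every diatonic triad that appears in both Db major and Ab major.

Db, Fm, Ab, Bbm

Triads in Db major: Db (I), Ebm (ii), Fm (iii), Gb (IV), Ab (V), Bbm (vi), Cdim (vii°).
Triads in Ab major: Ab (I), Bbm (ii), Cm (iii), Db (IV), Eb (V), Fm (vi), Gdim (vii°).
Shared triads with their functions: Db (I in Db major, IV in Ab major); Fm (iii in Db major, vi in Ab major); Ab (V in Db major, I in Ab major); Bbm (vi in Db major, ii in Ab major).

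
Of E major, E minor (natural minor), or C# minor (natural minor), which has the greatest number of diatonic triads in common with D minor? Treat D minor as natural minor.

Triads of D minor (natural minor): D minor (i), E diminished (ii°), F major (III), G minor (iv), A minor (v), Bb major (VI), C major (VII).
E major shares 0: none.
E minor (natural minor) shares 2: Am, C.
C# minor (natural minor) shares 0: none.
The most common triads (2) are shared with E minor.

E minor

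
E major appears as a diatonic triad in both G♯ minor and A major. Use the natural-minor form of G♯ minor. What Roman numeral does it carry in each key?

VI in G♯ minor; V in A major

The scale of G♯ minor (natural minor) is G♯ A♯ B C♯ D♯ E F♯; E is degree 6, and the triad built there (E-G♯-B) is major, so it is VI.
The scale of A major is A B C♯ D E F♯ G♯; E is degree 5, and the triad built there (E-G♯-B) is major, so it is V.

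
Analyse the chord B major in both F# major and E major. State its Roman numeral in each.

IV in F# major; V in E major

The scale of F# major is F# G# A# B C# D# E#; B is degree 4, and the triad built there (B-D#-F#) is major, so it is IV.
The scale of E major is E F# G# A B C# D#; B is degree 5, and the triad built there (B-D#-F#) is major, so it is V.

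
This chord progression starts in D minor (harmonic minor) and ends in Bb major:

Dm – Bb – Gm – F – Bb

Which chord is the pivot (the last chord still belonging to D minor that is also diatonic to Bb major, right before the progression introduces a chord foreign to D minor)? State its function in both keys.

Chords diatonic to D minor: Dm, Edim, Faug, Gm, A, Bb, C#dim.
Reading the progression, the first chord not in that set is F, so the modulation leaves D minor there.
The chord immediately before F is Gm, which is diatonic to both keys: iv in D minor and vi in Bb major.

Gm — iv in D minor, vi in Bb major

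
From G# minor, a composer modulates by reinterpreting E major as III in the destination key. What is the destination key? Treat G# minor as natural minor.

C# minor

The numeral III denotes a major triad on scale degree 3. With E on degree 3, the tonic of the new key is C#.
Degree 3 carries a major triad in natural-minor keys, so the destination is C# minor.
Check: the diatonic triads of C# minor (natural minor) are C#m (i), D#dim (ii°), E (III), F#m (iv), G#m (v), A (VI), B (VII) — E major is indeed III.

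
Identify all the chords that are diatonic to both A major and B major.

Triads in A major: A (I), Bm (ii), C♯m (iii), D (IV), E (V), F♯m (vi), G♯dim (vii°).
Triads in B major: B (I), C♯m (ii), D♯m (iii), E (IV), F♯ (V), G♯m (vi), A♯dim (vii°).
Shared triads with their functions: C♯m (iii in A major, ii in B major); E (V in A major, IV in B major).

C♯m, E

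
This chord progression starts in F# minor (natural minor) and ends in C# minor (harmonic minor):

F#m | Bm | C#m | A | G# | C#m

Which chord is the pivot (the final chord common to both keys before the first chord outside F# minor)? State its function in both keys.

Chords diatonic to F# minor: F#m, G#dim, A, Bm, C#m, D, E.
Reading the progression, the first chord not in that set is G#, so the modulation leaves F# minor there.
The chord immediately before G# is A, which is diatonic to both keys: III in F# minor and VI in C# minor.

A — III in F# minor, VI in C# minor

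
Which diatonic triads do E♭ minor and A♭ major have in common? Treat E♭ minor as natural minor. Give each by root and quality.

Triads in E♭ minor (natural minor): E♭m (i), Fdim (ii°), G♭ (III), A♭m (iv), B♭m (v), C♭ (VI), D♭ (VII).
Triads in A♭ major: A♭ (I), B♭m (ii), Cm (iii), D♭ (IV), E♭ (V), Fm (vi), Gdim (vii°).
Shared triads with their functions: B♭m (v in E♭ minor, ii in A♭ major); D♭ (VII in E♭ minor, IV in A♭ major).

B♭m, D♭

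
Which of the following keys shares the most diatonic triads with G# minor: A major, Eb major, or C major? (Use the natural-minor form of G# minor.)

Triads of G# minor (natural minor): G# minor (i), A# diminished (ii°), B major (III), C# minor (iv), D# minor (v), E major (VI), F# major (VII).
A major shares 2: C#m, E.
Eb major shares 0: none.
C major shares 0: none.
The most common triads (2) are shared with A major.

A major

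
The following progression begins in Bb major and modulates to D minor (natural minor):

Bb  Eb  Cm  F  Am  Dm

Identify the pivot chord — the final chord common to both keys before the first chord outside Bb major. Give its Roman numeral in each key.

Chords diatonic to Bb major: Bb, Cm, Dm, Eb, F, Gm, Adim.
Reading the progression, the first chord not in that set is Am, so the modulation leaves Bb major there.
The chord immediately before Am is F, which is diatonic to both keys: V in Bb major and III in D minor.

F — V in Bb major, III in D minor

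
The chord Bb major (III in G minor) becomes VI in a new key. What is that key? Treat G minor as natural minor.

D minor

The numeral VI denotes a major triad on scale degree 6. With Bb on degree 6, the tonic of the new key is D.
Degree 6 carries a major triad in minor keys, so the destination is D minor.
Check: the diatonic triads of D minor (natural minor) are Dm (i), Edim (ii°), F (III), Gm (iv), Am (v), Bb (VI), C (VII) — Bb major is indeed VI.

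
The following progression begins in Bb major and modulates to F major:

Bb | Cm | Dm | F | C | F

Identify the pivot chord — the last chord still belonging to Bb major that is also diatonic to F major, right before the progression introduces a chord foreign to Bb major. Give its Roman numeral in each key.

F — V in Bb major, I in F major

Chords diatonic to Bb major: Bb, Cm, Dm, Eb, F, Gm, Adim.
Reading the progression, the first chord not in that set is C, so the modulation leaves Bb major there.
The chord immediately before C is F, which is diatonic to both keys: V in Bb major and I in F major.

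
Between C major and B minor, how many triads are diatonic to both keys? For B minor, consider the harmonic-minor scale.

2

Diatonic triads of C major: C (I), Dm (ii), Em (iii), F (IV), G (V), Am (vi), Bdim (vii°).
Diatonic triads of B minor (harmonic minor): Bm (i), C#dim (ii°), Daug (III+), Em (iv), F# (V), G (VI), A#dim (vii°).
Matching root and quality in both lists: Em, G.
That gives 2 common triads.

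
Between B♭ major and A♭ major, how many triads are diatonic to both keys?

2

Diatonic triads of B♭ major: B♭ major (I), C minor (ii), D minor (iii), E♭ major (IV), F major (V), G minor (vi), A diminished (vii°).
Diatonic triads of A♭ major: A♭ major (I), B♭ minor (ii), C minor (iii), D♭ major (IV), E♭ major (V), F minor (vi), G diminished (vii°).
Matching root and quality in both lists: C minor, E♭ major.
That gives 2 common triads.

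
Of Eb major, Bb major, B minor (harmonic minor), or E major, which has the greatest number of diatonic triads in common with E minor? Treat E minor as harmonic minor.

E major

Triads of E minor (harmonic minor): Em (i), F#dim (ii°), Gaug (III+), Am (iv), B (V), C (VI), D#dim (vii°).
Eb major shares 0: none.
Bb major shares 0: none.
B minor (harmonic minor) shares 1: Em.
E major shares 2: B, D#dim.
The most common triads (2) are shared with E major.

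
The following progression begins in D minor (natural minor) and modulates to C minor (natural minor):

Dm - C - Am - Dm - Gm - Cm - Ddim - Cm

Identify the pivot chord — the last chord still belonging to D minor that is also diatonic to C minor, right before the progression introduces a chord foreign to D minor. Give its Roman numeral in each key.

Chords diatonic to D minor: Dm, Edim, F, Gm, Am, Bb, C.
Reading the progression, the first chord not in that set is Cm, so the modulation leaves D minor there.
The chord immediately before Cm is Gm, which is diatonic to both keys: iv in D minor and v in C minor.

Gm — iv in D minor, v in C minor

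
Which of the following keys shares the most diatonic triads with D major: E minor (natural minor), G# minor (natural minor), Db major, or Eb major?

E minor

Triads of D major: D major (I), E minor (ii), F# minor (iii), G major (IV), A major (V), B minor (vi), C# diminished (vii°).
E minor (natural minor) shares 4: D, Em, G, Bm.
G# minor (natural minor) shares 0: none.
Db major shares 0: none.
Eb major shares 0: none.
The most common triads (4) are shared with E minor.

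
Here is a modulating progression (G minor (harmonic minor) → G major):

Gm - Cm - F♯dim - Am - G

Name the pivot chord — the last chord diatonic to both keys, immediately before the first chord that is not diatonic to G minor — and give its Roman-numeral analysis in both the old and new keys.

F♯dim — vii° in G minor, vii° in G major

Chords diatonic to G minor: Gm, Adim, B♭aug, Cm, D, E♭, F♯dim.
Reading the progression, the first chord not in that set is Am, so the modulation leaves G minor there.
The chord immediately before Am is F♯dim, which is diatonic to both keys: vii° in G minor and vii° in G major.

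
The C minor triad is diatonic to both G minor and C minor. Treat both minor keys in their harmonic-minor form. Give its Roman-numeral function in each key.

The scale of G minor (harmonic minor) is G A Bb C D Eb F#; C is degree 4, and the triad built there (C-Eb-G) is minor, so it is iv.
The scale of C minor (harmonic minor) is C D Eb F G Ab B; C is degree 1, and the triad built there (C-Eb-G) is minor, so it is i.

iv in G minor; i in C minor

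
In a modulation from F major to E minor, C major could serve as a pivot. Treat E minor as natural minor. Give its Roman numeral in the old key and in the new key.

V in F major; VI in E minor

The scale of F major is F G A B♭ C D E; C is degree 5, and the triad built there (C-E-G) is major, so it is V.
The scale of E minor (natural minor) is E F♯ G A B C D; C is degree 6, and the triad built there (C-E-G) is major, so it is VI.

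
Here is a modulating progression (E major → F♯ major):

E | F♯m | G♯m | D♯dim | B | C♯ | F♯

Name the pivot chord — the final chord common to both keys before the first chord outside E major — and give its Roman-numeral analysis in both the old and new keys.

Chords diatonic to E major: E, F♯m, G♯m, A, B, C♯m, D♯dim.
Reading the progression, the first chord not in that set is C♯, so the modulation leaves E major there.
The chord immediately before C♯ is B, which is diatonic to both keys: V in E major and IV in F♯ major.

B — V in E major, IV in F♯ major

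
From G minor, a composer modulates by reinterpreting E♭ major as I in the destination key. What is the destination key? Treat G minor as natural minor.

E♭ major

The numeral I denotes a major triad on scale degree 1. With E♭ on degree 1, the tonic of the new key is E♭.
Degree 1 carries a major triad in major keys, so the destination is E♭ major.
Check: the diatonic triads of E♭ major are E♭ (I), Fm (ii), Gm (iii), A♭ (IV), B♭ (V), Cm (vi), Ddim (vii°) — E♭ major is indeed I.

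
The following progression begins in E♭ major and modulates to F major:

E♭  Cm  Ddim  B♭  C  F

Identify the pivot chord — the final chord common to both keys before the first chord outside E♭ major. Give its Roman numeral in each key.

Chords diatonic to E♭ major: E♭, Fm, Gm, A♭, B♭, Cm, Ddim.
Reading the progression, the first chord not in that set is C, so the modulation leaves E♭ major there.
The chord immediately before C is B♭, which is diatonic to both keys: V in E♭ major and IV in F major.

B♭ — V in E♭ major, IV in F major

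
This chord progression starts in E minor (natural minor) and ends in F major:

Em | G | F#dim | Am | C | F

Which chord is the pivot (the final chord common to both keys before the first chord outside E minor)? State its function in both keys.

C — VI in E minor, V in F major

Chords diatonic to E minor: Em, F#dim, G, Am, Bm, C, D.
Reading the progression, the first chord not in that set is F, so the modulation leaves E minor there.
The chord immediately before F is C, which is diatonic to both keys: VI in E minor and V in F major.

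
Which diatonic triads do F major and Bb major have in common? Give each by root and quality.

Triads in F major: F major (I), G minor (ii), A minor (iii), Bb major (IV), C major (V), D minor (vi), E diminished (vii°).
Triads in Bb major: Bb major (I), C minor (ii), D minor (iii), Eb major (IV), F major (V), G minor (vi), A diminished (vii°).
Shared triads with their functions: F major (I in F major, V in Bb major); G minor (ii in F major, vi in Bb major); Bb major (IV in F major, I in Bb major); D minor (vi in F major, iii in Bb major).

F, Gm, Bb, Dm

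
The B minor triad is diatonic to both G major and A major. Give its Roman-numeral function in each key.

The scale of G major is G A B C D E F♯; B is degree 3, and the triad built there (B-D-F♯) is minor, so it is iii.
The scale of A major is A B C♯ D E F♯ G♯; B is degree 2, and the triad built there (B-D-F♯) is minor, so it is ii.

iii in G major; ii in A major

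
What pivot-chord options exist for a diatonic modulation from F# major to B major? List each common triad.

Triads in F# major: F# (I), G#m (ii), A#m (iii), B (IV), C# (V), D#m (vi), E#dim (vii°).
Triads in B major: B (I), C#m (ii), D#m (iii), E (IV), F# (V), G#m (vi), A#dim (vii°).
Shared triads with their functions: F# (I in F# major, V in B major); G#m (ii in F# major, vi in B major); B (IV in F# major, I in B major); D#m (vi in F# major, iii in B major).

F#, G#m, B, D#m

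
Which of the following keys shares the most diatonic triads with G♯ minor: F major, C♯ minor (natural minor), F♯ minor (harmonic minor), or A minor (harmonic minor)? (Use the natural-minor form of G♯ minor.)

C♯ minor

Triads of G♯ minor (natural minor): G♯ minor (i), A♯ diminished (ii°), B major (III), C♯ minor (iv), D♯ minor (v), E major (VI), F♯ major (VII).
F major shares 0: none.
C♯ minor (natural minor) shares 4: G♯m, B, C♯m, E.
F♯ minor (harmonic minor) shares 0: none.
A minor (harmonic minor) shares 1: E.
The most common triads (4) are shared with C♯ minor.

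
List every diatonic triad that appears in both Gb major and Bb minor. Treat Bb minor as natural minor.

Gb, Bbm, Db, Ebm

Triads in Gb major: Gb (I), Abm (ii), Bbm (iii), Cb (IV), Db (V), Ebm (vi), Fdim (vii°).
Triads in Bb minor (natural minor): Bbm (i), Cdim (ii°), Db (III), Ebm (iv), Fm (v), Gb (VI), Ab (VII).
Shared triads with their functions: Gb (I in Gb major, VI in Bb minor); Bbm (iii in Gb major, i in Bb minor); Db (V in Gb major, III in Bb minor); Ebm (vi in Gb major, iv in Bb minor).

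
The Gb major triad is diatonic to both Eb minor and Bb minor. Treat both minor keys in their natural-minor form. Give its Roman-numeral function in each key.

III in Eb minor; VI in Bb minor

The scale of Eb minor (natural minor) is Eb F Gb Ab Bb Cb Db; Gb is degree 3, and the triad built there (Gb-Bb-Db) is major, so it is III.
The scale of Bb minor (natural minor) is Bb C Db Eb F Gb Ab; Gb is degree 6, and the triad built there (Gb-Bb-Db) is major, so it is VI.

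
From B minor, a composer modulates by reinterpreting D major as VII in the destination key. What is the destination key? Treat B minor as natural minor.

The numeral VII denotes a major triad on scale degree 7. With D on degree 7, the tonic of the new key is E.
Degree 7 carries a major triad in natural-minor keys, so the destination is E minor.
Check: the diatonic triads of E minor (natural minor) are Em (i), F#dim (ii°), G (III), Am (iv), Bm (v), C (VI), D (VII) — D major is indeed VII.

E minor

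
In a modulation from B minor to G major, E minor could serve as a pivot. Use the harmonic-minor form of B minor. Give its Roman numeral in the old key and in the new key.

The scale of B minor (harmonic minor) is B C# D E F# G A#; E is degree 4, and the triad built there (E-G-B) is minor, so it is iv.
The scale of G major is G A B C D E F#; E is degree 6, and the triad built there (E-G-B) is minor, so it is vi.

iv in B minor; vi in G major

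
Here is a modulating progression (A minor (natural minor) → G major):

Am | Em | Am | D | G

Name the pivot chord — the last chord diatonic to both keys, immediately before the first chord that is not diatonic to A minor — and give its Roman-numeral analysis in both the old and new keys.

Chords diatonic to A minor: Am, Bdim, C, Dm, Em, F, G.
Reading the progression, the first chord not in that set is D, so the modulation leaves A minor there.
The chord immediately before D is Am, which is diatonic to both keys: i in A minor and ii in G major.

Am — i in A minor, ii in G major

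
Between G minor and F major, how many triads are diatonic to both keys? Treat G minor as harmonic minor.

1

Diatonic triads of G minor (harmonic minor): Gm (i), Adim (ii°), B♭aug (III+), Cm (iv), D (V), E♭ (VI), F♯dim (vii°).
Diatonic triads of F major: F (I), Gm (ii), Am (iii), B♭ (IV), C (V), Dm (vi), Edim (vii°).
Matching root and quality in both lists: Gm.
That gives 1 common triad.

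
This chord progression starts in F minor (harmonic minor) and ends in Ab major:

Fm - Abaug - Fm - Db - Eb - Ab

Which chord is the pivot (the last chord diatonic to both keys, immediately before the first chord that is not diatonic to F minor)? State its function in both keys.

Db — VI in F minor, IV in Ab major

Chords diatonic to F minor: Fm, Gdim, Abaug, Bbm, C, Db, Edim.
Reading the progression, the first chord not in that set is Eb, so the modulation leaves F minor there.
The chord immediately before Eb is Db, which is diatonic to both keys: VI in F minor and IV in Ab major.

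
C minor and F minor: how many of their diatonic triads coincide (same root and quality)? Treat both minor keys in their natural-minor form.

Diatonic triads of C minor (natural minor): C minor (i), D diminished (ii°), Eb major (III), F minor (iv), G minor (v), Ab major (VI), Bb major (VII).
Diatonic triads of F minor (natural minor): F minor (i), G diminished (ii°), Ab major (III), Bb minor (iv), C minor (v), Db major (VI), Eb major (VII).
Matching root and quality in both lists: C minor, Eb major, F minor, Ab major.
That gives 4 common triads.

4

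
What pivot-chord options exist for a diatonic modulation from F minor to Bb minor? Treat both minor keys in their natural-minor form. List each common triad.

Triads in F minor (natural minor): Fm (i), Gdim (ii°), Ab (III), Bbm (iv), Cm (v), Db (VI), Eb (VII).
Triads in Bb minor (natural minor): Bbm (i), Cdim (ii°), Db (III), Ebm (iv), Fm (v), Gb (VI), Ab (VII).
Shared triads with their functions: Fm (i in F minor, v in Bb minor); Ab (III in F minor, VII in Bb minor); Bbm (iv in F minor, i in Bb minor); Db (VI in F minor, III in Bb minor).

Fm, Ab, Bbm, Db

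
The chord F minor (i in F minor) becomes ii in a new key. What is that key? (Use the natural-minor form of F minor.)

The numeral ii denotes a minor triad on scale degree 2. With F on degree 2, the tonic of the new key is E♭.
Degree 2 carries a minor triad in major keys, so the destination is E♭ major.
Check: the diatonic triads of E♭ major are E♭ (I), Fm (ii), Gm (iii), A♭ (IV), B♭ (V), Cm (vi), Ddim (vii°) — F minor is indeed ii.

E♭ major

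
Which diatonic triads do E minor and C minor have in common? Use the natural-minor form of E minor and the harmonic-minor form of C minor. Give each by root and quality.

G

Triads in E minor (natural minor): E minor (i), F# diminished (ii°), G major (III), A minor (iv), B minor (v), C major (VI), D major (VII).
Triads in C minor (harmonic minor): C minor (i), D diminished (ii°), Eb augmented (III+), F minor (iv), G major (V), Ab major (VI), B diminished (vii°).
Shared triads with their functions: G major (III in E minor, V in C minor).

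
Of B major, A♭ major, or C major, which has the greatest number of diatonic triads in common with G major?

Triads of G major: G (I), Am (ii), Bm (iii), C (IV), D (V), Em (vi), F♯dim (vii°).
B major shares 0: none.
A♭ major shares 0: none.
C major shares 4: G, Am, C, Em.
The most common triads (4) are shared with C major.

C major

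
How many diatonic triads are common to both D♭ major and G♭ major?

4

Diatonic triads of D♭ major: D♭ (I), E♭m (ii), Fm (iii), G♭ (IV), A♭ (V), B♭m (vi), Cdim (vii°).
Diatonic triads of G♭ major: G♭ (I), A♭m (ii), B♭m (iii), C♭ (IV), D♭ (V), E♭m (vi), Fdim (vii°).
Matching root and quality in both lists: D♭, E♭m, G♭, B♭m.
That gives 4 common triads.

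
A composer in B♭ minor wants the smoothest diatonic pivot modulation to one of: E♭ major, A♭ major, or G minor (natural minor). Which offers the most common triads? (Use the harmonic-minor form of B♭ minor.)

Triads of B♭ minor (harmonic minor): B♭ minor (i), C diminished (ii°), D♭ augmented (III+), E♭ minor (iv), F major (V), G♭ major (VI), A diminished (vii°).
E♭ major shares 0: none.
A♭ major shares 1: B♭m.
G minor (natural minor) shares 2: F, Adim.
The most common triads (2) are shared with G minor.

G minor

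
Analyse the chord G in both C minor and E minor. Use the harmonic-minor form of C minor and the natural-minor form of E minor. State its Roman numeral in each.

The scale of C minor (harmonic minor) is C D Eb F G Ab B; G is degree 5, and the triad built there (G-B-D) is major, so it is V.
The scale of E minor (natural minor) is E F# G A B C D; G is degree 3, and the triad built there (G-B-D) is major, so it is III.

V in C minor; III in E minor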